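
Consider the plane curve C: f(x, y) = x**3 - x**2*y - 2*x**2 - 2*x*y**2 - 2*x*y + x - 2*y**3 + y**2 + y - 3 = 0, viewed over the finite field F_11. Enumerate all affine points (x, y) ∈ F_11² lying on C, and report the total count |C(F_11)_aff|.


Affine F_11-points: {(1, 10), (2, 6), (3, 2), (3, 3), (3, 9), (4, 0), (5, 0), (7, 6), (10, 6)}; count = 9.

For each of the 121 pairs (x, y) ∈ F_11², evaluate f(x, y) mod 11. Record the zeros.
  x = 0: [0↦8, 1↦8, 2↦9, 3↦10, 4↦10, 5↦8, 6↦3, 7↦5, 8↦2, 9↦4, 10↦10]  zeros at y ∈ ∅
  x = 1: [0↦8, 1↦3, 2↦6, 3↦5, 4↦10, 5↦9, 6↦1, 7↦7, 8↦4, 9↦2, 10↦0]  zeros at y ∈ {10}
  x = 2: [0↦10, 1↦9, 2↦1, 3↦7, 4↦4, 5↦2, 6↦0, 7↦8, 8↦3, 9↦6, 10↦5]  zeros at y ∈ {6}
  x = 3: [0↦9, 1↦10, 2↦0, 3↦0, 4↦9, 5↦4, 6↦6, 7↦3, 8↦5, 9↦0, 10↦9]  zeros at y ∈ {2, 3, 9}
  x = 4: [0↦0, 1↦1, 2↦9, 3↦1, 4↦9, 5↦10, 6↦3, 7↦9, 8↦5, 9↦1, 10↦7]  zeros at y ∈ {0}
  x = 5: [0↦0, 1↦10, 2↦1, 3↦5, 4↦10, 5↦4, 6↦8, 7↦10, 8↦9, 9↦4, 10↦5]  zeros at y ∈ {0}
  x = 6: [0↦4, 1↦10, 2↦4, 3↦7, 4↦7, 5↦3, 6↦5, 7↦1, 8↦1, 9↦4, 10↦9]  zeros at y ∈ ∅
  x = 7: [0↦7, 1↦7, 2↦2, 3↦2, 4↦6, 5↦2, 6↦0, 7↦10, 8↦9, 9↦7, 10↦3]  zeros at y ∈ {6}
  x = 8: [0↦4, 1↦7, 2↦1, 3↦7, 4↦2, 5↦7, 6↦10, 7↦10, 8↦6, 9↦8, 10↦4]  zeros at y ∈ ∅
  x = 9: [0↦1, 1↦5, 2↦7, 3↦6, 4↦1, 5↦2, 6↦8, 7↦7, 8↦9, 9↦2, 10↦7]  zeros at y ∈ ∅
  x = 10: [0↦4, 1↦7, 2↦4, 3↦5, 4↦9, 5↦4, 6↦0, 7↦7, 8↦2, 9↦6, 10↦7]  zeros at y ∈ {6}
Collecting zeros: affine points = {(1, 10), (2, 6), (3, 2), (3, 3), (3, 9), (4, 0), (5, 0), (7, 6), (10, 6)}.
Total count |C(F_11)_aff| = 9.


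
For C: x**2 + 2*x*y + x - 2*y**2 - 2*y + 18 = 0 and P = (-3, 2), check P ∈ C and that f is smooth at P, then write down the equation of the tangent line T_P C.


Tangent line at P: -x - 16*y + 29 = 0.

Step 1: f(-3, 2) = 0, so P lies on C.
Step 2: partial derivatives
  f_x(x, y) = 2*x + 2*y + 1, f_y(x, y) = 2*x - 4*y - 2.
  f_x(P) = -1, f_y(P) = -16 (gradient nonzero, so P is smooth).
Step 3: tangent line at P: -1·(x − -3) + -16·(y − 2) = 0.
Expanding: -x - 16*y + 29 = 0.


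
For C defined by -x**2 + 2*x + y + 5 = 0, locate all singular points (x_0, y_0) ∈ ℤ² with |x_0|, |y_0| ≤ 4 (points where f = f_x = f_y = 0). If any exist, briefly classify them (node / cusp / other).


No singular points in the scanned grid; C is smooth there.

Compute partial derivatives:
  f_x = 2 - 2*x.
  f_y = 1.
f_y = 1 is a nonzero constant, so f_y never vanishes: no point (x, y) can satisfy f = f_x = f_y = 0. In particular no (x, y) ∈ {−4, ..., 4}² is singular; the curve is smooth.


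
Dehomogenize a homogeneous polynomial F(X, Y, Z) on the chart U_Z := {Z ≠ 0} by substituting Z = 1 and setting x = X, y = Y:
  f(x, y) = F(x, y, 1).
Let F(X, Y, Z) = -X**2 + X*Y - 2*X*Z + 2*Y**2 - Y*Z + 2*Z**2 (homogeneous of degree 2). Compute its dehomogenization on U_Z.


f(x, y) = -x**2 + x*y - 2*x + 2*y**2 - y + 2

On U_Z we set Z = 1. Each monomial c·X^i·Y^j·Z^k in F becomes c·x^i·y^j·1^k = c·x^i·y^j.
Substituting Z = 1: F(X, Y, 1) = -x**2 + x*y - 2*x + 2*y**2 - y + 2.
Note: deg(f) ≤ deg(F) = 2; strict inequality happens when F is divisible by Z (lost terms).


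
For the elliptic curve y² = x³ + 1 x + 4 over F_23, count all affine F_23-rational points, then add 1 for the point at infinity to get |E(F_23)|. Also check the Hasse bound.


Affine points = {(0, 2), (0, 21), (1, 11), (1, 12), (4, 7), (4, 16), (7, 3), (7, 20), (8, 8), (8, 15), (9, 11), (9, 12), (10, 5), (10, 18), (11, 9), (11, 14), (13, 11), (13, 12), (14, 5), (14, 18), (15, 6), (15, 17), (17, 9), (17, 14), (18, 9), (18, 14), (22, 5), (22, 18)}; affine count = 28; |E(F_23)| = 29.

Discriminant check: Δ ∝ 4a³ + 27b² = 4·1³ + 27·4² = 4·1 + 27·16 ≡ 22 (mod 23). Nonzero ⇒ E is nonsingular.
For each x ∈ F_23, compute rhs = x³ + 1·x + 4 mod 23, then count y ∈ F_23 with y² ≡ rhs.
  x = 0: rhs = 4, matching y values: 2, 21 (2 points).
  x = 1: rhs = 6, matching y values: 11, 12 (2 points).
  x = 2: rhs = 14, matching y values: none (0 points).
  x = 3: rhs = 11, matching y values: none (0 points).
  x = 4: rhs = 3, matching y values: 7, 16 (2 points).
  x = 5: rhs = 19, matching y values: none (0 points).
  x = 6: rhs = 19, matching y values: none (0 points).
  x = 7: rhs = 9, matching y values: 3, 20 (2 points).
  x = 8: rhs = 18, matching y values: 8, 15 (2 points).
  x = 9: rhs = 6, matching y values: 11, 12 (2 points).
  x = 10: rhs = 2, matching y values: 5, 18 (2 points).
  x = 11: rhs = 12, matching y values: 9, 14 (2 points).
  x = 12: rhs = 19, matching y values: none (0 points).
  x = 13: rhs = 6, matching y values: 11, 12 (2 points).
  x = 14: rhs = 2, matching y values: 5, 18 (2 points).
  x = 15: rhs = 13, matching y values: 6, 17 (2 points).
  x = 16: rhs = 22, matching y values: none (0 points).
  x = 17: rhs = 12, matching y values: 9, 14 (2 points).
  x = 18: rhs = 12, matching y values: 9, 14 (2 points).
  x = 19: rhs = 5, matching y values: none (0 points).
  x = 20: rhs = 20, matching y values: none (0 points).
  x = 21: rhs = 17, matching y values: none (0 points).
  x = 22: rhs = 2, matching y values: 5, 18 (2 points).
Total affine count: 28.
Full point count |E(F_23)| = 28 + 1 = 29.
Hasse bound: |29 − (23+1)| = |5| = 5 ≤ 2√23 ≈ 9.5917 ✓.


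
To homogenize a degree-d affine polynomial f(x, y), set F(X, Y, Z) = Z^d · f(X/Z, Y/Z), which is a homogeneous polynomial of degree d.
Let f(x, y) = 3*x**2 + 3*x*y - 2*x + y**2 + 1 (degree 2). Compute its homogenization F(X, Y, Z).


F(X, Y, Z) = 3*X**2 + 3*X*Y - 2*X*Z + Y**2 + Z**2

deg(f) = 2.
Substitute x = X/Z, y = Y/Z into f, then multiply by Z^2.
  monomial 3·x^2·y^0 ↦ 3·X^2·Y^0·Z^0.
  monomial 3·x^1·y^1 ↦ 3·X^1·Y^1·Z^0.
  monomial -2·x^1·y^0 ↦ -2·X^1·Y^0·Z^1.
  monomial 1·x^0·y^2 ↦ 1·X^0·Y^2·Z^0.
  monomial 1·x^0·y^0 ↦ 1·X^0·Y^0·Z^2.
Collecting: F(X, Y, Z) = 3*X**2 + 3*X*Y - 2*X*Z + Y**2 + Z**2.


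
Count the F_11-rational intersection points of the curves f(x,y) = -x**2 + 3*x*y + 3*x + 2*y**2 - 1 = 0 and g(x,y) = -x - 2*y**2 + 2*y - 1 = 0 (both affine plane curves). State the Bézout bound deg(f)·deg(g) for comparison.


Common zeros: {(9, 3)}; count = 1; Bézout bound = 4.

deg(f) = 2, deg(g) = 2, so Bézout bound = 4.
Scan x ∈ F_11. For each x, list the y ∈ F_11 with f(x, y) ≡ 0 and those with g(x, y) ≡ 0 (mod 11); the common zeros in that column are the intersection.
  x = 0: f ≡ 0 at y ∈ ∅; g ≡ 0 at y ∈ ∅; common: ∅.
  x = 1: f ≡ 0 at y ∈ {5, 10}; g ≡ 0 at y ∈ ∅; common: ∅.
  x = 2: f ≡ 0 at y ∈ ∅; g ≡ 0 at y ∈ ∅; common: ∅.
  x = 3: f ≡ 0 at y ∈ {3, 9}; g ≡ 0 at y ∈ {5, 7}; common: ∅.
  x = 4: f ≡ 0 at y ∈ ∅; g ≡ 0 at y ∈ ∅; common: ∅.
  x = 5: f ≡ 0 at y ∈ {0, 9}; g ≡ 0 at y ∈ {6}; common: ∅.
  x = 6: f ≡ 0 at y ∈ {5, 8}; g ≡ 0 at y ∈ {2, 10}; common: ∅.
  x = 7: f ≡ 0 at y ∈ ∅; g ≡ 0 at y ∈ ∅; common: ∅.
  x = 8: f ≡ 0 at y ∈ ∅; g ≡ 0 at y ∈ {4, 8}; common: ∅.
  x = 9: f ≡ 0 at y ∈ {0, 3}; g ≡ 0 at y ∈ {3, 9}; common: {3}.
  x = 10: f ≡ 0 at y ∈ {8, 10}; g ≡ 0 at y ∈ {0, 1}; common: ∅.
Collecting: common zeros = {(9, 3)}, so the count is 1.
Comparison with the Bézout bound: 1 ≤ 4 = deg(f)·deg(g), as expected for curves with no common component (the affine F_11-count falls short of the bound because intersections may lie at infinity, over extension fields, or carry multiplicity).


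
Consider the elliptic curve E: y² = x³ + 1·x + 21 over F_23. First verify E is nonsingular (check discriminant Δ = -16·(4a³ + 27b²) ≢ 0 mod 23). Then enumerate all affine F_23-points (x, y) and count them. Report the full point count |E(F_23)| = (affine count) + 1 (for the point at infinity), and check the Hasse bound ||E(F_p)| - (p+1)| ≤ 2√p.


Affine points = {(1, 0), (2, 10), (2, 13), (5, 6), (5, 17), (6, 6), (6, 17), (7, 7), (7, 16), (8, 9), (8, 14), (9, 0), (11, 11), (11, 12), (12, 6), (12, 17), (13, 0), (16, 4), (16, 19), (17, 11), (17, 12), (18, 11), (18, 12)}; affine count = 23; |E(F_23)| = 24.

Discriminant check: Δ ∝ 4a³ + 27b² = 4·1³ + 27·21² = 4·1 + 27·441 ≡ 20 (mod 23). Nonzero ⇒ E is nonsingular.
For each x ∈ F_23, compute rhs = x³ + 1·x + 21 mod 23, then count y ∈ F_23 with y² ≡ rhs.
  x = 0: rhs = 21, matching y values: none (0 points).
  x = 1: rhs = 0, matching y values: 0 (1 points).
  x = 2: rhs = 8, matching y values: 10, 13 (2 points).
  x = 3: rhs = 5, matching y values: none (0 points).
  x = 4: rhs = 20, matching y values: none (0 points).
  x = 5: rhs = 13, matching y values: 6, 17 (2 points).
  x = 6: rhs = 13, matching y values: 6, 17 (2 points).
  x = 7: rhs = 3, matching y values: 7, 16 (2 points).
  x = 8: rhs = 12, matching y values: 9, 14 (2 points).
  x = 9: rhs = 0, matching y values: 0 (1 points).
  x = 10: rhs = 19, matching y values: none (0 points).
  x = 11: rhs = 6, matching y values: 11, 12 (2 points).
  x = 12: rhs = 13, matching y values: 6, 17 (2 points).
  x = 13: rhs = 0, matching y values: 0 (1 points).
  x = 14: rhs = 19, matching y values: none (0 points).
  x = 15: rhs = 7, matching y values: none (0 points).
  x = 16: rhs = 16, matching y values: 4, 19 (2 points).
  x = 17: rhs = 6, matching y values: 11, 12 (2 points).
  x = 18: rhs = 6, matching y values: 11, 12 (2 points).
  x = 19: rhs = 22, matching y values: none (0 points).
  x = 20: rhs = 14, matching y values: none (0 points).
  x = 21: rhs = 11, matching y values: none (0 points).
  x = 22: rhs = 19, matching y values: none (0 points).
Total affine count: 23.
Full point count |E(F_23)| = 23 + 1 = 24.
Hasse bound: |24 − (23+1)| = |0| = 0 ≤ 2√23 ≈ 9.5917 ✓.


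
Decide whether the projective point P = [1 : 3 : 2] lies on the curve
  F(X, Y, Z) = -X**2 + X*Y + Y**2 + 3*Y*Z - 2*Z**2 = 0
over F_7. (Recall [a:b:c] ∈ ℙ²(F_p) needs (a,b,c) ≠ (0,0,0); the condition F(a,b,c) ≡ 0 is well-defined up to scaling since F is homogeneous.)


F(1,3,2) ≡ 0 (mod 7); P is on the curve.

Evaluate F(1, 3, 2) term-by-term (mod 7).
  -X**2 ↦ -1·1·1·1 = -1
  X*Y ↦ 1·1·3·1 = 3
  Y**2 ↦ 1·1·9·1 = 9
  3*Y*Z ↦ 3·1·3·2 = 18
  -2*Z**2 ↦ -2·1·1·4 = -8
Sum: F(1, 3, 2) = (-1) + (3) + (9) + (18) + (-8) = 21.
Reducing mod 7: 21 ≡ 0 (mod 7).
Since F(a, b, c) ≡ 0 (mod 7), P lies on the curve.


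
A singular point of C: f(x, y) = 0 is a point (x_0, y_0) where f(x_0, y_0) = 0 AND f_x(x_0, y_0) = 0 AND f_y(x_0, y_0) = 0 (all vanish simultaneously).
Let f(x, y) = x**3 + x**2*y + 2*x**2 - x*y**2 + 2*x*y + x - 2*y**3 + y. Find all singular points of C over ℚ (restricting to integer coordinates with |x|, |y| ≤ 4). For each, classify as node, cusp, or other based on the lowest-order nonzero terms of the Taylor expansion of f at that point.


Singular points: {(-1, 0)}; classification: node.

Compute partial derivatives:
  f_x = 3*x**2 + 2*x*y + 4*x - y**2 + 2*y + 1.
  f_y = x**2 - 2*x*y + 2*x - 6*y**2 + 1.
Scan x_0 ∈ {−4, ..., 4}. For each x_0, f_y(x_0, y) is a polynomial in y; find its integer roots y ∈ {−4, ..., 4}, then test f_x and f at those candidates.
  x = -4: f_y(-4, y) = -6*y**2 + 8*y + 9; no integer root y with |y| ≤ 4.
  x = -3: f_y(-3, y) = -6*y**2 + 6*y + 4; no integer root y with |y| ≤ 4.
  x = -2: f_y(-2, y) = -6*y**2 + 4*y + 1; no integer root y with |y| ≤ 4.
  x = -1: f_y(-1, y) = -6*y**2 + 2*y; vanishes at y ∈ {0}. (-1, 0): f_x = 0, f = 0 — SINGULAR.
  x = 0: f_y(0, y) = 1 - 6*y**2; no integer root y with |y| ≤ 4.
  x = 1: f_y(1, y) = -6*y**2 - 2*y + 4; vanishes at y ∈ {-1}. (1, -1): f_x = 3 ≠ 0.
  x = 2: f_y(2, y) = -6*y**2 - 4*y + 9; no integer root y with |y| ≤ 4.
  x = 3: f_y(3, y) = -6*y**2 - 6*y + 16; no integer root y with |y| ≤ 4.
  x = 4: f_y(4, y) = -6*y**2 - 8*y + 25; no integer root y with |y| ≤ 4.
Only singular point on the grid: (-1, 0).
Classify: substitute x = -1 + u, y = 0 + v and expand: f = u**3 + u**2*v - u**2 - u*v**2 - 2*v**3 + v**2.
No constant or linear terms (consistent with a singular point). Quadratic part: -u**2 + v**2. Cubic part: u**3 + u**2*v - u*v**2 - 2*v**3.
The quadratic part v**2 - u**2 = (v − u)(v + u) splits into two distinct linear factors, so there are two distinct tangent lines y − 0 = ±(x − -1) — this is a node (ordinary double point).
Classification: node.


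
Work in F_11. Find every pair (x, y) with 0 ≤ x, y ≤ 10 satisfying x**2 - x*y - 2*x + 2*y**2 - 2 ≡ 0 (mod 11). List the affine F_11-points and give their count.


Affine F_11-points: {(0, 1), (0, 10), (1, 7), (1, 10), (2, 4), (2, 8), (3, 1), (3, 6), (4, 4), (4, 9), (5, 2), (5, 6), (6, 0), (6, 3), (7, 0), (7, 9), (8, 7), (8, 8), (9, 5), (10, 2), (10, 3)}; count = 21.

For each of the 121 pairs (x, y) ∈ F_11², evaluate f(x, y) mod 11. Record the zeros.
  x = 0: [0↦9, 1↦0, 2↦6, 3↦5, 4↦8, 5↦4, 6↦4, 7↦8, 8↦5, 9↦6, 10↦0]  zeros at y ∈ {1, 10}
  x = 1: [0↦8, 1↦9, 2↦3, 3↦1, 4↦3, 5↦9, 6↦8, 7↦0, 8↦7, 9↦7, 10↦0]  zeros at y ∈ {7, 10}
  x = 2: [0↦9, 1↦9, 2↦2, 3↦10, 4↦0, 5↦5, 6↦3, 7↦5, 8↦0, 9↦10, 10↦2]  zeros at y ∈ {4, 8}
  x = 3: [0↦1, 1↦0, 2↦3, 3↦10, 4↦10, 5↦3, 6↦0, 7↦1, 8↦6, 9↦4, 10↦6]  zeros at y ∈ {1, 6}
  x = 4: [0↦6, 1↦4, 2↦6, 3↦1, 4↦0, 5↦3, 6↦10, 7↦10, 8↦3, 9↦0, 10↦1]  zeros at y ∈ {4, 9}
  x = 5: [0↦2, 1↦10, 2↦0, 3↦5, 4↦3, 5↦5, 6↦0, 7↦10, 8↦2, 9↦9, 10↦9]  zeros at y ∈ {2, 6}
  x = 6: [0↦0, 1↦7, 2↦7, 3↦0, 4↦8, 5↦9, 6↦3, 7↦1, 8↦3, 9↦9, 10↦8]  zeros at y ∈ {0, 3}
  x = 7: [0↦0, 1↦6, 2↦5, 3↦8, 4↦4, 5↦4, 6↦8, 7↦5, 8↦6, 9↦0, 10↦9]  zeros at y ∈ {0, 9}
  x = 8: [0↦2, 1↦7, 2↦5, 3↦7, 4↦2, 5↦1, 6↦4, 7↦0, 8↦0, 9↦4, 10↦1]  zeros at y ∈ {7, 8}
  x = 9: [0↦6, 1↦10, 2↦7, 3↦8, 4↦2, 5↦0, 6↦2, 7↦8, 8↦7, 9↦10, 10↦6]  zeros at y ∈ {5}
  x = 10: [0↦1, 1↦4, 2↦0, 3↦0, 4↦4, 5↦1, 6↦2, 7↦7, 8↦5, 9↦7, 10↦2]  zeros at y ∈ {2, 3}
Collecting zeros: affine points = {(0, 1), (0, 10), (1, 7), (1, 10), (2, 4), (2, 8), (3, 1), (3, 6), (4, 4), (4, 9), (5, 2), (5, 6), (6, 0), (6, 3), (7, 0), (7, 9), (8, 7), (8, 8), (9, 5), (10, 2), (10, 3)}.
Total count |C(F_11)_aff| = 21.


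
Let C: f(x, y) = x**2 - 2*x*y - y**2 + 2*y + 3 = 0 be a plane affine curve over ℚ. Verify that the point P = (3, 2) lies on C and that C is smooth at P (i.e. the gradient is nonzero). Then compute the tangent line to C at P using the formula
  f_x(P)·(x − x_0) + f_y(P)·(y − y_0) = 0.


Tangent line at P: 2*x - 8*y + 10 = 0.

Step 1: f(3, 2) = 0, so P lies on C.
Step 2: partial derivatives
  f_x(x, y) = 2*x - 2*y, f_y(x, y) = -2*x - 2*y + 2.
  f_x(P) = 2, f_y(P) = -8 (gradient nonzero, so P is smooth).
Step 3: tangent line at P: 2·(x − 3) + -8·(y − 2) = 0.
Expanding: 2*x - 8*y + 10 = 0.


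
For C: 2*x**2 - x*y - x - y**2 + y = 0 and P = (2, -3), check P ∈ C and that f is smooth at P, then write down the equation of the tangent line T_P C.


Tangent line at P: 10*x + 5*y - 5 = 0.

Step 1: f(2, -3) = 0, so P lies on C.
Step 2: partial derivatives
  f_x(x, y) = 4*x - y - 1, f_y(x, y) = -x - 2*y + 1.
  f_x(P) = 10, f_y(P) = 5 (gradient nonzero, so P is smooth).
Step 3: tangent line at P: 10·(x − 2) + 5·(y − -3) = 0.
Expanding: 10*x + 5*y - 5 = 0.


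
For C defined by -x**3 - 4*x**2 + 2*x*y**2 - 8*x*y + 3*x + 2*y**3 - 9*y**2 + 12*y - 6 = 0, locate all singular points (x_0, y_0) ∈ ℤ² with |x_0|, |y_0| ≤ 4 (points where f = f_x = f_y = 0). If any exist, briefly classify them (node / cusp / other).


Singular points: {(-1, 2)}; classification: node.

Compute partial derivatives:
  f_x = -3*x**2 - 8*x + 2*y**2 - 8*y + 3.
  f_y = 4*x*y - 8*x + 6*y**2 - 18*y + 12.
Scan x_0 ∈ {−4, ..., 4}. For each x_0, f_y(x_0, y) is a polynomial in y; find its integer roots y ∈ {−4, ..., 4}, then test f_x and f at those candidates.
  x = -4: f_y(-4, y) = 6*y**2 - 34*y + 44; vanishes at y ∈ {2}. (-4, 2): f_x = -21 ≠ 0.
  x = -3: f_y(-3, y) = 6*y**2 - 30*y + 36; vanishes at y ∈ {2, 3}. (-3, 2): f_x = -8 ≠ 0; (-3, 3): f_x = -6 ≠ 0.
  x = -2: f_y(-2, y) = 6*y**2 - 26*y + 28; vanishes at y ∈ {2}. (-2, 2): f_x = -1 ≠ 0.
  x = -1: f_y(-1, y) = 6*y**2 - 22*y + 20; vanishes at y ∈ {2}. (-1, 2): f_x = 0, f = 0 — SINGULAR.
  x = 0: f_y(0, y) = 6*y**2 - 18*y + 12; vanishes at y ∈ {1, 2}. (0, 1): f_x = -3 ≠ 0; (0, 2): f_x = -5 ≠ 0.
  x = 1: f_y(1, y) = 6*y**2 - 14*y + 4; vanishes at y ∈ {2}. (1, 2): f_x = -16 ≠ 0.
  x = 2: f_y(2, y) = 6*y**2 - 10*y - 4; vanishes at y ∈ {2}. (2, 2): f_x = -33 ≠ 0.
  x = 3: f_y(3, y) = 6*y**2 - 6*y - 12; vanishes at y ∈ {-1, 2}. (3, -1): f_x = -38 ≠ 0; (3, 2): f_x = -56 ≠ 0.
  x = 4: f_y(4, y) = 6*y**2 - 2*y - 20; vanishes at y ∈ {2}. (4, 2): f_x = -85 ≠ 0.
Only singular point on the grid: (-1, 2).
Classify: substitute x = -1 + u, y = 2 + v and expand: f = -u**3 - u**2 + 2*u*v**2 + 2*v**3 + v**2.
No constant or linear terms (consistent with a singular point). Quadratic part: -u**2 + v**2. Cubic part: -u**3 + 2*u*v**2 + 2*v**3.
The quadratic part v**2 - u**2 = (v − u)(v + u) splits into two distinct linear factors, so there are two distinct tangent lines y − 2 = ±(x − -1) — this is a node (ordinary double point).
Classification: node.


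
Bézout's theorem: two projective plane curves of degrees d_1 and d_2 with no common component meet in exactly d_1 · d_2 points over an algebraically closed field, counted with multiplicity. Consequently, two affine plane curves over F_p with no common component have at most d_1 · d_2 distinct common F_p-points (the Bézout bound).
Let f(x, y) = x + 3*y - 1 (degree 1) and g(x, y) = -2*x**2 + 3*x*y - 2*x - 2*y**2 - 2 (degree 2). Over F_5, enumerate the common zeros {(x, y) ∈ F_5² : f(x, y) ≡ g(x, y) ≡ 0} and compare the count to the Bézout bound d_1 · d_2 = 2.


Common zeros: {(0, 2)}; count = 1; Bézout bound = 2.

deg(f) = 1, deg(g) = 2, so Bézout bound = 2.
Scan x ∈ F_5. For each x, list the y ∈ F_5 with f(x, y) ≡ 0 and those with g(x, y) ≡ 0 (mod 5); the common zeros in that column are the intersection.
  x = 0: f ≡ 0 at y ∈ {2}; g ≡ 0 at y ∈ {2, 3}; common: {2}.
  x = 1: f ≡ 0 at y ∈ {0}; g ≡ 0 at y ∈ {1, 3}; common: ∅.
  x = 2: f ≡ 0 at y ∈ {3}; g ≡ 0 at y ∈ {1, 2}; common: ∅.
  x = 3: f ≡ 0 at y ∈ {1}; g ≡ 0 at y ∈ ∅; common: ∅.
  x = 4: f ≡ 0 at y ∈ {4}; g ≡ 0 at y ∈ ∅; common: ∅.
Collecting: common zeros = {(0, 2)}, so the count is 1.
Comparison with the Bézout bound: 1 ≤ 2 = deg(f)·deg(g), as expected for curves with no common component (the affine F_5-count falls short of the bound because intersections may lie at infinity, over extension fields, or carry multiplicity).


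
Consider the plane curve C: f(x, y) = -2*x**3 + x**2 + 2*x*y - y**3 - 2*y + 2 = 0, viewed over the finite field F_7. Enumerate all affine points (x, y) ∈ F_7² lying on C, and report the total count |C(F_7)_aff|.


Affine F_7-points: {(0, 4), (0, 5), (1, 1), (1, 2), (1, 4), (2, 2), (3, 4), (4, 1), (4, 3), (5, 5), (6, 1), (6, 5)}; count = 12.

For each of the 49 pairs (x, y) ∈ F_7², evaluate f(x, y) mod 7. Record the zeros.
  x = 0: [0↦2, 1↦6, 2↦4, 3↦4, 4↦0, 5↦0, 6↦5]  zeros at y ∈ {4, 5}
  x = 1: [0↦1, 1↦0, 2↦0, 3↦2, 4↦0, 5↦2, 6↦2]  zeros at y ∈ {1, 2, 4}
  x = 2: [0↦4, 1↦5, 2↦0, 3↦4, 4↦4, 5↦1, 6↦3]  zeros at y ∈ {2}
  x = 3: [0↦6, 1↦2, 2↦6, 3↦5, 4↦0, 5↦6, 6↦3]  zeros at y ∈ {4}
  x = 4: [0↦2, 1↦0, 2↦6, 3↦0, 4↦4, 5↦5, 6↦4]  zeros at y ∈ {1, 3}
  x = 5: [0↦1, 1↦1, 2↦2, 3↦5, 4↦4, 5↦0, 6↦1]  zeros at y ∈ {5}
  x = 6: [0↦5, 1↦0, 2↦3, 3↦1, 4↦2, 5↦0, 6↦3]  zeros at y ∈ {1, 5}
Collecting zeros: affine points = {(0, 4), (0, 5), (1, 1), (1, 2), (1, 4), (2, 2), (3, 4), (4, 1), (4, 3), (5, 5), (6, 1), (6, 5)}.
Total count |C(F_7)_aff| = 12.


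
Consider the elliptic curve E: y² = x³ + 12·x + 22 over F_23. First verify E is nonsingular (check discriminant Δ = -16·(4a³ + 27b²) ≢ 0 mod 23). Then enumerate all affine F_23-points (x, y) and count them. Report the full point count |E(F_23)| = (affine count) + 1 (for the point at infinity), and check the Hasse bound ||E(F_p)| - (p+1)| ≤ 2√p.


Affine points = {(1, 9), (1, 14), (2, 10), (2, 13), (3, 4), (3, 19), (5, 0), (7, 9), (7, 14), (8, 3), (8, 20), (9, 10), (9, 13), (11, 6), (11, 17), (12, 10), (12, 13), (13, 11), (13, 12), (14, 6), (14, 17), (15, 9), (15, 14), (16, 3), (16, 20), (19, 5), (19, 18), (21, 6), (21, 17), (22, 3), (22, 20)}; affine count = 31; |E(F_23)| = 32.

Discriminant check: Δ ∝ 4a³ + 27b² = 4·12³ + 27·22² = 4·1728 + 27·484 ≡ 16 (mod 23). Nonzero ⇒ E is nonsingular.
For each x ∈ F_23, compute rhs = x³ + 12·x + 22 mod 23, then count y ∈ F_23 with y² ≡ rhs.
  x = 0: rhs = 22, matching y values: none (0 points).
  x = 1: rhs = 12, matching y values: 9, 14 (2 points).
  x = 2: rhs = 8, matching y values: 10, 13 (2 points).
  x = 3: rhs = 16, matching y values: 4, 19 (2 points).
  x = 4: rhs = 19, matching y values: none (0 points).
  x = 5: rhs = 0, matching y values: 0 (1 points).
  x = 6: rhs = 11, matching y values: none (0 points).
  x = 7: rhs = 12, matching y values: 9, 14 (2 points).
  x = 8: rhs = 9, matching y values: 3, 20 (2 points).
  x = 9: rhs = 8, matching y values: 10, 13 (2 points).
  x = 10: rhs = 15, matching y values: none (0 points).
  x = 11: rhs = 13, matching y values: 6, 17 (2 points).
  x = 12: rhs = 8, matching y values: 10, 13 (2 points).
  x = 13: rhs = 6, matching y values: 11, 12 (2 points).
  x = 14: rhs = 13, matching y values: 6, 17 (2 points).
  x = 15: rhs = 12, matching y values: 9, 14 (2 points).
  x = 16: rhs = 9, matching y values: 3, 20 (2 points).
  x = 17: rhs = 10, matching y values: none (0 points).
  x = 18: rhs = 21, matching y values: none (0 points).
  x = 19: rhs = 2, matching y values: 5, 18 (2 points).
  x = 20: rhs = 5, matching y values: none (0 points).
  x = 21: rhs = 13, matching y values: 6, 17 (2 points).
  x = 22: rhs = 9, matching y values: 3, 20 (2 points).
Total affine count: 31.
Full point count |E(F_23)| = 31 + 1 = 32.
Hasse bound: |32 − (23+1)| = |8| = 8 ≤ 2√23 ≈ 9.5917 ✓.


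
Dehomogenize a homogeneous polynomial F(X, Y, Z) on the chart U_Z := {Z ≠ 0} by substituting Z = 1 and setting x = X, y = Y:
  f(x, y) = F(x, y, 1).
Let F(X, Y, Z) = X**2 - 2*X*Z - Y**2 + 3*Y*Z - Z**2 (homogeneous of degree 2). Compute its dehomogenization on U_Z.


f(x, y) = x**2 - 2*x - y**2 + 3*y - 1

On U_Z we set Z = 1. Each monomial c·X^i·Y^j·Z^k in F becomes c·x^i·y^j·1^k = c·x^i·y^j.
Substituting Z = 1: F(X, Y, 1) = x**2 - 2*x - y**2 + 3*y - 1.
Note: deg(f) ≤ deg(F) = 2; strict inequality happens when F is divisible by Z (lost terms).


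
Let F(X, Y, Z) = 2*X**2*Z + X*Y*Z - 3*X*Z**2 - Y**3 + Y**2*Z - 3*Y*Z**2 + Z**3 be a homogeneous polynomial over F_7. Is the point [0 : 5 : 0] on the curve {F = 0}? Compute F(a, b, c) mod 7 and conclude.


F(0,5,0) ≡ 1 (mod 7); P is NOT on the curve.

Evaluate F(0, 5, 0) term-by-term (mod 7).
  2*X**2*Z ↦ 2·0·1·0 = 0
  X*Y*Z ↦ 1·0·5·0 = 0
  -3*X*Z**2 ↦ -3·0·1·0 = 0
  -Y**3 ↦ -1·1·125·1 = -125
  Y**2*Z ↦ 1·1·25·0 = 0
  -3*Y*Z**2 ↦ -3·1·5·0 = 0
  Z**3 ↦ 1·1·1·0 = 0
Sum: F(0, 5, 0) = (0) + (0) + (0) + (-125) + (0) + (0) + (0) = -125.
Reducing mod 7: -125 ≡ 1 (mod 7).
Since F(a, b, c) ≡ 1 ≠ 0 (mod 7), P does NOT lie on the curve.


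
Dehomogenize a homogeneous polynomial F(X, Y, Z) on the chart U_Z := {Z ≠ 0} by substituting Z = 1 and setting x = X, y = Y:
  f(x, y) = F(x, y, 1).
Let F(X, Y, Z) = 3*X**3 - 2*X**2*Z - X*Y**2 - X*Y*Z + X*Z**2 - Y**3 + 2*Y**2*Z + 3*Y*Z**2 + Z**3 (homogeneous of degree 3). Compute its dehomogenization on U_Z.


f(x, y) = 3*x**3 - 2*x**2 - x*y**2 - x*y + x - y**3 + 2*y**2 + 3*y + 1

On U_Z we set Z = 1. Each monomial c·X^i·Y^j·Z^k in F becomes c·x^i·y^j·1^k = c·x^i·y^j.
Substituting Z = 1: F(X, Y, 1) = 3*x**3 - 2*x**2 - x*y**2 - x*y + x - y**3 + 2*y**2 + 3*y + 1.
Note: deg(f) ≤ deg(F) = 3; strict inequality happens when F is divisible by Z (lost terms).


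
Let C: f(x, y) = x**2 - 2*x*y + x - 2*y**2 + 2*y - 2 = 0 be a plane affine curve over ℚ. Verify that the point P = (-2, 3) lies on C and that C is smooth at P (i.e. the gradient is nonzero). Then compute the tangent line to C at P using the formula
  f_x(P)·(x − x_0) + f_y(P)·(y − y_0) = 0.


Tangent line at P: -9*x - 6*y = 0.

Step 1: f(-2, 3) = 0, so P lies on C.
Step 2: partial derivatives
  f_x(x, y) = 2*x - 2*y + 1, f_y(x, y) = -2*x - 4*y + 2.
  f_x(P) = -9, f_y(P) = -6 (gradient nonzero, so P is smooth).
Step 3: tangent line at P: -9·(x − -2) + -6·(y − 3) = 0.
Expanding: -9*x - 6*y = 0.


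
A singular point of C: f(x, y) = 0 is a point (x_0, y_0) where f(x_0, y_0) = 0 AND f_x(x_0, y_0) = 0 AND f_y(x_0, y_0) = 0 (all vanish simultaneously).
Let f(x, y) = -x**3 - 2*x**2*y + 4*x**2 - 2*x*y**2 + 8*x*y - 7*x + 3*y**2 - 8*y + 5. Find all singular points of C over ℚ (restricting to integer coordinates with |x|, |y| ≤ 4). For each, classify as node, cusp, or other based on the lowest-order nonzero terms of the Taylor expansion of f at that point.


Singular points: {(1, 1)}; classification: node.

Compute partial derivatives:
  f_x = -3*x**2 - 4*x*y + 8*x - 2*y**2 + 8*y - 7.
  f_y = -2*x**2 - 4*x*y + 8*x + 6*y - 8.
Scan x_0 ∈ {−4, ..., 4}. For each x_0, f_y(x_0, y) is a polynomial in y; find its integer roots y ∈ {−4, ..., 4}, then test f_x and f at those candidates.
  x = -4: f_y(-4, y) = 22*y - 72; no integer root y with |y| ≤ 4.
  x = -3: f_y(-3, y) = 18*y - 50; no integer root y with |y| ≤ 4.
  x = -2: f_y(-2, y) = 14*y - 32; no integer root y with |y| ≤ 4.
  x = -1: f_y(-1, y) = 10*y - 18; no integer root y with |y| ≤ 4.
  x = 0: f_y(0, y) = 6*y - 8; no integer root y with |y| ≤ 4.
  x = 1: f_y(1, y) = 2*y - 2; vanishes at y ∈ {1}. (1, 1): f_x = 0, f = 0 — SINGULAR.
  x = 2: f_y(2, y) = -2*y; vanishes at y ∈ {0}. (2, 0): f_x = -3 ≠ 0.
  x = 3: f_y(3, y) = -6*y - 2; no integer root y with |y| ≤ 4.
  x = 4: f_y(4, y) = -10*y - 8; no integer root y with |y| ≤ 4.
Only singular point on the grid: (1, 1).
Classify: substitute x = 1 + u, y = 1 + v and expand: f = -u**3 - 2*u**2*v - u**2 - 2*u*v**2 + v**2.
No constant or linear terms (consistent with a singular point). Quadratic part: -u**2 + v**2. Cubic part: -u**3 - 2*u**2*v - 2*u*v**2.
The quadratic part v**2 - u**2 = (v − u)(v + u) splits into two distinct linear factors, so there are two distinct tangent lines y − 1 = ±(x − 1) — this is a node (ordinary double point).
Classification: node.


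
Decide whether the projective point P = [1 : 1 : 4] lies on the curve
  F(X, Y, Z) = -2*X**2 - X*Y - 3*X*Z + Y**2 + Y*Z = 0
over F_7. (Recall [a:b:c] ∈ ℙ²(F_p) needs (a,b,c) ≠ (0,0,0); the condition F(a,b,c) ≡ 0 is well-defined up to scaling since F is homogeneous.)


F(1,1,4) ≡ 4 (mod 7); P is NOT on the curve.

Evaluate F(1, 1, 4) term-by-term (mod 7).
  -2*X**2 ↦ -2·1·1·1 = -2
  -X*Y ↦ -1·1·1·1 = -1
  -3*X*Z ↦ -3·1·1·4 = -12
  Y**2 ↦ 1·1·1·1 = 1
  Y*Z ↦ 1·1·1·4 = 4
Sum: F(1, 1, 4) = (-2) + (-1) + (-12) + (1) + (4) = -10.
Reducing mod 7: -10 ≡ 4 (mod 7).
Since F(a, b, c) ≡ 4 ≠ 0 (mod 7), P does NOT lie on the curve.


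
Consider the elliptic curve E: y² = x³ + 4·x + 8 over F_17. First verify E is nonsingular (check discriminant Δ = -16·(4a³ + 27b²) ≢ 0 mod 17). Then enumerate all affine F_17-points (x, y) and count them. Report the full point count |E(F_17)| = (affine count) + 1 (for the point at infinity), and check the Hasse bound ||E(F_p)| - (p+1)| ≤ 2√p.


Affine points = {(0, 5), (0, 12), (1, 8), (1, 9), (3, 8), (3, 9), (5, 0), (8, 5), (8, 12), (9, 5), (9, 12), (12, 4), (12, 13), (13, 8), (13, 9), (15, 3), (15, 14)}; affine count = 17; |E(F_17)| = 18.

Discriminant check: Δ ∝ 4a³ + 27b² = 4·4³ + 27·8² = 4·64 + 27·64 ≡ 12 (mod 17). Nonzero ⇒ E is nonsingular.
For each x ∈ F_17, compute rhs = x³ + 4·x + 8 mod 17, then count y ∈ F_17 with y² ≡ rhs.
  x = 0: rhs = 8, matching y values: 5, 12 (2 points).
  x = 1: rhs = 13, matching y values: 8, 9 (2 points).
  x = 2: rhs = 7, matching y values: none (0 points).
  x = 3: rhs = 13, matching y values: 8, 9 (2 points).
  x = 4: rhs = 3, matching y values: none (0 points).
  x = 5: rhs = 0, matching y values: 0 (1 points).
  x = 6: rhs = 10, matching y values: none (0 points).
  x = 7: rhs = 5, matching y values: none (0 points).
  x = 8: rhs = 8, matching y values: 5, 12 (2 points).
  x = 9: rhs = 8, matching y values: 5, 12 (2 points).
  x = 10: rhs = 11, matching y values: none (0 points).
  x = 11: rhs = 6, matching y values: none (0 points).
  x = 12: rhs = 16, matching y values: 4, 13 (2 points).
  x = 13: rhs = 13, matching y values: 8, 9 (2 points).
  x = 14: rhs = 3, matching y values: none (0 points).
  x = 15: rhs = 9, matching y values: 3, 14 (2 points).
  x = 16: rhs = 3, matching y values: none (0 points).
Total affine count: 17.
Full point count |E(F_17)| = 17 + 1 = 18.
Hasse bound: |18 − (17+1)| = |0| = 0 ≤ 2√17 ≈ 8.2462 ✓.


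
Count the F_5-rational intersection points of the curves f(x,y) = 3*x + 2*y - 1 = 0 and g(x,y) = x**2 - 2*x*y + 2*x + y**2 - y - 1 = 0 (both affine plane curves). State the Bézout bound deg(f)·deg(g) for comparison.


Common zeros: {(0, 3)}; count = 1; Bézout bound = 2.

deg(f) = 1, deg(g) = 2, so Bézout bound = 2.
Scan x ∈ F_5. For each x, list the y ∈ F_5 with f(x, y) ≡ 0 and those with g(x, y) ≡ 0 (mod 5); the common zeros in that column are the intersection.
  x = 0: f ≡ 0 at y ∈ {3}; g ≡ 0 at y ∈ {3}; common: {3}.
  x = 1: f ≡ 0 at y ∈ {4}; g ≡ 0 at y ∈ {1, 2}; common: ∅.
  x = 2: f ≡ 0 at y ∈ {0}; g ≡ 0 at y ∈ ∅; common: ∅.
  x = 3: f ≡ 0 at y ∈ {1}; g ≡ 0 at y ∈ ∅; common: ∅.
  x = 4: f ≡ 0 at y ∈ {2}; g ≡ 0 at y ∈ {1, 3}; common: ∅.
Collecting: common zeros = {(0, 3)}, so the count is 1.
Comparison with the Bézout bound: 1 ≤ 2 = deg(f)·deg(g), as expected for curves with no common component (the affine F_5-count falls short of the bound because intersections may lie at infinity, over extension fields, or carry multiplicity).


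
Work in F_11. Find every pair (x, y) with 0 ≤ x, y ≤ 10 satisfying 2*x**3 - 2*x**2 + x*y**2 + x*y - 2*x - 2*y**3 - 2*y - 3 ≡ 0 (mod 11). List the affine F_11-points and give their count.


Affine F_11-points: {(1, 4), (1, 6), (1, 7), (3, 5), (4, 5), (5, 0), (5, 3), (5, 5), (7, 9), (8, 3), (8, 9), (9, 2), (10, 1), (10, 3)}; count = 14.

For each of the 121 pairs (x, y) ∈ F_11², evaluate f(x, y) mod 11. Record the zeros.
  x = 0: [0↦8, 1↦4, 2↦10, 3↦3, 4↦4, 5↦1, 6↦4, 7↦1, 8↦2, 9↦6, 10↦1]  zeros at y ∈ ∅
  x = 1: [0↦6, 1↦4, 2↦3, 3↦2, 4↦0, 5↦7, 6↦0, 7↦0, 8↦6, 9↦6, 10↦10]  zeros at y ∈ {4, 6, 7}
  x = 2: [0↦1, 1↦1, 2↦4, 3↦9, 4↦4, 5↦10, 6↦4, 7↦7, 8↦7, 9↦3, 10↦5]  zeros at y ∈ ∅
  x = 3: [0↦5, 1↦7, 2↦3, 3↦3, 4↦6, 5↦0, 6↦6, 7↦1, 8↦6, 9↦9, 10↦9]  zeros at y ∈ {5}
  x = 4: [0↦8, 1↦1, 2↦1, 3↦7, 4↦7, 5↦0, 6↦7, 7↦5, 8↦4, 9↦3, 10↦1]  zeros at y ∈ {5}
  x = 5: [0↦0, 1↦6, 2↦10, 3↦0, 4↦8, 5↦0, 6↦8, 7↦9, 8↦2, 9↦8, 10↦4]  zeros at y ∈ {0, 3, 5}
  x = 6: [0↦4, 1↦1, 2↦9, 3↦5, 4↦10, 5↦1, 6↦10, 7↦3, 8↦1, 9↦3, 10↦8]  zeros at y ∈ ∅
  x = 7: [0↦10, 1↦9, 2↦10, 3↦1, 4↦3, 5↦4, 6↦3, 7↦10, 8↦2, 9↦0, 10↦3]  zeros at y ∈ {9}
  x = 8: [0↦8, 1↦9, 2↦3, 3↦0, 4↦10, 5↦10, 6↦10, 7↦9, 8↦6, 9↦0, 10↦1]  zeros at y ∈ {3, 9}
  x = 9: [0↦10, 1↦2, 2↦0, 3↦3, 4↦10, 5↦9, 6↦10, 7↦1, 8↦3, 9↦4, 10↦3]  zeros at y ∈ {2}
  x = 10: [0↦6, 1↦0, 2↦2, 3↦0, 4↦4, 5↦2, 6↦4, 7↦9, 8↦5, 9↦2, 10↦10]  zeros at y ∈ {1, 3}
Collecting zeros: affine points = {(1, 4), (1, 6), (1, 7), (3, 5), (4, 5), (5, 0), (5, 3), (5, 5), (7, 9), (8, 3), (8, 9), (9, 2), (10, 1), (10, 3)}.
Total count |C(F_11)_aff| = 14.


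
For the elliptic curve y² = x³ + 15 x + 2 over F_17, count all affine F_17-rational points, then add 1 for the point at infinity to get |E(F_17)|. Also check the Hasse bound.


Affine points = {(0, 6), (0, 11), (1, 1), (1, 16), (5, 7), (5, 10), (6, 6), (6, 11), (7, 5), (7, 12), (9, 4), (9, 13), (10, 8), (10, 9), (11, 6), (11, 11), (14, 7), (14, 10), (15, 7), (15, 10)}; affine count = 20; |E(F_17)| = 21.

Discriminant check: Δ ∝ 4a³ + 27b² = 4·15³ + 27·2² = 4·3375 + 27·4 ≡ 8 (mod 17). Nonzero ⇒ E is nonsingular.
For each x ∈ F_17, compute rhs = x³ + 15·x + 2 mod 17, then count y ∈ F_17 with y² ≡ rhs.
  x = 0: rhs = 2, matching y values: 6, 11 (2 points).
  x = 1: rhs = 1, matching y values: 1, 16 (2 points).
  x = 2: rhs = 6, matching y values: none (0 points).
  x = 3: rhs = 6, matching y values: none (0 points).
  x = 4: rhs = 7, matching y values: none (0 points).
  x = 5: rhs = 15, matching y values: 7, 10 (2 points).
  x = 6: rhs = 2, matching y values: 6, 11 (2 points).
  x = 7: rhs = 8, matching y values: 5, 12 (2 points).
  x = 8: rhs = 5, matching y values: none (0 points).
  x = 9: rhs = 16, matching y values: 4, 13 (2 points).
  x = 10: rhs = 13, matching y values: 8, 9 (2 points).
  x = 11: rhs = 2, matching y values: 6, 11 (2 points).
  x = 12: rhs = 6, matching y values: none (0 points).
  x = 13: rhs = 14, matching y values: none (0 points).
  x = 14: rhs = 15, matching y values: 7, 10 (2 points).
  x = 15: rhs = 15, matching y values: 7, 10 (2 points).
  x = 16: rhs = 3, matching y values: none (0 points).
Total affine count: 20.
Full point count |E(F_17)| = 20 + 1 = 21.
Hasse bound: |21 − (17+1)| = |3| = 3 ≤ 2√17 ≈ 8.2462 ✓.


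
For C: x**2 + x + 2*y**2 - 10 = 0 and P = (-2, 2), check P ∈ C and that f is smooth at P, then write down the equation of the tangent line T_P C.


Tangent line at P: -3*x + 8*y - 22 = 0.

Step 1: f(-2, 2) = 0, so P lies on C.
Step 2: partial derivatives
  f_x(x, y) = 2*x + 1, f_y(x, y) = 4*y.
  f_x(P) = -3, f_y(P) = 8 (gradient nonzero, so P is smooth).
Step 3: tangent line at P: -3·(x − -2) + 8·(y − 2) = 0.
Expanding: -3*x + 8*y - 22 = 0.


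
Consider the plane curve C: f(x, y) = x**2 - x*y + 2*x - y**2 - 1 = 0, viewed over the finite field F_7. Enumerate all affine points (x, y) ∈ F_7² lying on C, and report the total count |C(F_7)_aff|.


Affine F_7-points: {(1, 1), (1, 5), (2, 0), (2, 5), (3, 0), (3, 4), (5, 1), (6, 4)}; count = 8.

For each of the 49 pairs (x, y) ∈ F_7², evaluate f(x, y) mod 7. Record the zeros.
  x = 0: [0↦6, 1↦5, 2↦2, 3↦4, 4↦4, 5↦2, 6↦5]  zeros at y ∈ ∅
  x = 1: [0↦2, 1↦0, 2↦3, 3↦4, 4↦3, 5↦0, 6↦2]  zeros at y ∈ {1, 5}
  x = 2: [0↦0, 1↦4, 2↦6, 3↦6, 4↦4, 5↦0, 6↦1]  zeros at y ∈ {0, 5}
  x = 3: [0↦0, 1↦3, 2↦4, 3↦3, 4↦0, 5↦2, 6↦2]  zeros at y ∈ {0, 4}
  x = 4: [0↦2, 1↦4, 2↦4, 3↦2, 4↦5, 5↦6, 6↦5]  zeros at y ∈ ∅
  x = 5: [0↦6, 1↦0, 2↦6, 3↦3, 4↦5, 5↦5, 6↦3]  zeros at y ∈ {1}
  x = 6: [0↦5, 1↦5, 2↦3, 3↦6, 4↦0, 5↦6, 6↦3]  zeros at y ∈ {4}
Collecting zeros: affine points = {(1, 1), (1, 5), (2, 0), (2, 5), (3, 0), (3, 4), (5, 1), (6, 4)}.
Total count |C(F_7)_aff| = 8.


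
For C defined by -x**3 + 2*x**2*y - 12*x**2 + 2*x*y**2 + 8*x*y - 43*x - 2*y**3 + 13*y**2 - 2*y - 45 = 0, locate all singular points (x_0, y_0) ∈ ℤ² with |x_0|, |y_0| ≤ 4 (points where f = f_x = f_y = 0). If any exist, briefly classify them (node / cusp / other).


Singular points: {(-3, 1)}; classification: node.

Compute partial derivatives:
  f_x = -3*x**2 + 4*x*y - 24*x + 2*y**2 + 8*y - 43.
  f_y = 2*x**2 + 4*x*y + 8*x - 6*y**2 + 26*y - 2.
Scan x_0 ∈ {−4, ..., 4}. For each x_0, f_y(x_0, y) is a polynomial in y; find its integer roots y ∈ {−4, ..., 4}, then test f_x and f at those candidates.
  x = -4: f_y(-4, y) = -6*y**2 + 10*y - 2; no integer root y with |y| ≤ 4.
  x = -3: f_y(-3, y) = -6*y**2 + 14*y - 8; vanishes at y ∈ {1}. (-3, 1): f_x = 0, f = 0 — SINGULAR.
  x = -2: f_y(-2, y) = -6*y**2 + 18*y - 10; no integer root y with |y| ≤ 4.
  x = -1: f_y(-1, y) = -6*y**2 + 22*y - 8; no integer root y with |y| ≤ 4.
  x = 0: f_y(0, y) = -6*y**2 + 26*y - 2; no integer root y with |y| ≤ 4.
  x = 1: f_y(1, y) = -6*y**2 + 30*y + 8; no integer root y with |y| ≤ 4.
  x = 2: f_y(2, y) = -6*y**2 + 34*y + 22; no integer root y with |y| ≤ 4.
  x = 3: f_y(3, y) = -6*y**2 + 38*y + 40; no integer root y with |y| ≤ 4.
  x = 4: f_y(4, y) = -6*y**2 + 42*y + 62; no integer root y with |y| ≤ 4.
Only singular point on the grid: (-3, 1).
Classify: substitute x = -3 + u, y = 1 + v and expand: f = -u**3 + 2*u**2*v - u**2 + 2*u*v**2 - 2*v**3 + v**2.
No constant or linear terms (consistent with a singular point). Quadratic part: -u**2 + v**2. Cubic part: -u**3 + 2*u**2*v + 2*u*v**2 - 2*v**3.
The quadratic part v**2 - u**2 = (v − u)(v + u) splits into two distinct linear factors, so there are two distinct tangent lines y − 1 = ±(x − -3) — this is a node (ordinary double point).
Classification: node.


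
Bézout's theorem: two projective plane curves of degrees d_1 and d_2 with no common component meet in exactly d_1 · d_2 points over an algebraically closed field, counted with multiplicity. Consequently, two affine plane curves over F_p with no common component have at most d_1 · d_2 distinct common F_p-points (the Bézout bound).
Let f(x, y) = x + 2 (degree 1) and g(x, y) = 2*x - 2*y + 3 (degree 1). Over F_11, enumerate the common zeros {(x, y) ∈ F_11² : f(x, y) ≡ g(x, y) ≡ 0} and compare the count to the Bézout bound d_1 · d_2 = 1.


Common zeros: {(9, 5)}; count = 1; Bézout bound = 1.

deg(f) = 1, deg(g) = 1, so Bézout bound = 1.
Scan x ∈ F_11. For each x, list the y ∈ F_11 with f(x, y) ≡ 0 and those with g(x, y) ≡ 0 (mod 11); the common zeros in that column are the intersection.
  x = 0: f ≡ 0 at y ∈ ∅; g ≡ 0 at y ∈ {7}; common: ∅.
  x = 1: f ≡ 0 at y ∈ ∅; g ≡ 0 at y ∈ {8}; common: ∅.
  x = 2: f ≡ 0 at y ∈ ∅; g ≡ 0 at y ∈ {9}; common: ∅.
  x = 3: f ≡ 0 at y ∈ ∅; g ≡ 0 at y ∈ {10}; common: ∅.
  x = 4: f ≡ 0 at y ∈ ∅; g ≡ 0 at y ∈ {0}; common: ∅.
  x = 5: f ≡ 0 at y ∈ ∅; g ≡ 0 at y ∈ {1}; common: ∅.
  x = 6: f ≡ 0 at y ∈ ∅; g ≡ 0 at y ∈ {2}; common: ∅.
  x = 7: f ≡ 0 at y ∈ ∅; g ≡ 0 at y ∈ {3}; common: ∅.
  x = 8: f ≡ 0 at y ∈ ∅; g ≡ 0 at y ∈ {4}; common: ∅.
  x = 9: f ≡ 0 at y ∈ {0, 1, 2, 3, 4, 5, 6, 7, 8, 9, 10}; g ≡ 0 at y ∈ {5}; common: {5}.
  x = 10: f ≡ 0 at y ∈ ∅; g ≡ 0 at y ∈ {6}; common: ∅.
Collecting: common zeros = {(9, 5)}, so the count is 1.
Comparison with the Bézout bound: 1 ≤ 1 = deg(f)·deg(g), as expected for curves with no common component (the bound is attained).


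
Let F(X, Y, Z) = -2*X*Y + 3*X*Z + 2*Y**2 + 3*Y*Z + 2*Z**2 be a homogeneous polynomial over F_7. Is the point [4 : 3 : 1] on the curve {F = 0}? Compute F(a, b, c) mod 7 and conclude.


F(4,3,1) ≡ 3 (mod 7); P is NOT on the curve.

Evaluate F(4, 3, 1) term-by-term (mod 7).
  -2*X*Y ↦ -2·4·3·1 = -24
  3*X*Z ↦ 3·4·1·1 = 12
  2*Y**2 ↦ 2·1·9·1 = 18
  3*Y*Z ↦ 3·1·3·1 = 9
  2*Z**2 ↦ 2·1·1·1 = 2
Sum: F(4, 3, 1) = (-24) + (12) + (18) + (9) + (2) = 17.
Reducing mod 7: 17 ≡ 3 (mod 7).
Since F(a, b, c) ≡ 3 ≠ 0 (mod 7), P does NOT lie on the curve.


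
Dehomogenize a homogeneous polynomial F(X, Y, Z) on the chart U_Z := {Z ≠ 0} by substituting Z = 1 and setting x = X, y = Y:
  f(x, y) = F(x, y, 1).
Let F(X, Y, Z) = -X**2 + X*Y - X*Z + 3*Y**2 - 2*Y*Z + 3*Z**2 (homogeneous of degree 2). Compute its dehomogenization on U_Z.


f(x, y) = -x**2 + x*y - x + 3*y**2 - 2*y + 3

On U_Z we set Z = 1. Each monomial c·X^i·Y^j·Z^k in F becomes c·x^i·y^j·1^k = c·x^i·y^j.
Substituting Z = 1: F(X, Y, 1) = -x**2 + x*y - x + 3*y**2 - 2*y + 3.
Note: deg(f) ≤ deg(F) = 2; strict inequality happens when F is divisible by Z (lost terms).
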